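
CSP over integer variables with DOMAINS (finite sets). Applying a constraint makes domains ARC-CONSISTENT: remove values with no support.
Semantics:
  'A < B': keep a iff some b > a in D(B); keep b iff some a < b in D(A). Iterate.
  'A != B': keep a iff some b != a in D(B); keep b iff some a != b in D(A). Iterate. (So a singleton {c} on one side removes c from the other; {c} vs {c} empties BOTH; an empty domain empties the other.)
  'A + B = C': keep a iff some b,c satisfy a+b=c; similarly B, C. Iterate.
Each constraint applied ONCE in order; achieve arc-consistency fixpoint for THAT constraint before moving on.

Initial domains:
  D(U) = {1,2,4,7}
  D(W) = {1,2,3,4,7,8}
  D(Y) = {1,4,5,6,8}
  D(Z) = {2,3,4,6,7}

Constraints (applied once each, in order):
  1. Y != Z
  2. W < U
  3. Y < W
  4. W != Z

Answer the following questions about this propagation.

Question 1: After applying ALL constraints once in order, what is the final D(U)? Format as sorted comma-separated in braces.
Answer: {2,4,7}

Derivation:
Constraint 1 (Y != Z) on D(Y)={1,4,5,6,8} D(Z)={2,3,4,6,7}: no change
Constraint 2 (W < U) on D(W)={1,2,3,4,7,8} D(U)={1,2,4,7}: W {1,2,3,4,7,8}->{1,2,3,4}; U {1,2,4,7}->{2,4,7}
Constraint 3 (Y < W) on D(Y)={1,4,5,6,8} D(W)={1,2,3,4}: Y {1,4,5,6,8}->{1}; W {1,2,3,4}->{2,3,4}
Constraint 4 (W != Z) on D(W)={2,3,4} D(Z)={2,3,4,6,7}: no change
So after all 4 constraints: D(U) = {2,4,7}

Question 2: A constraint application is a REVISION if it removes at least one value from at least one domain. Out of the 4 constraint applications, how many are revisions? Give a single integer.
Answer: 2

Derivation:
Constraint 1 (Y != Z) on D(Y)={1,4,5,6,8} D(Z)={2,3,4,6,7}: no change => not a revision
Constraint 2 (W < U) on D(W)={1,2,3,4,7,8} D(U)={1,2,4,7}: W {1,2,3,4,7,8}->{1,2,3,4}; U {1,2,4,7}->{2,4,7} => REVISION
Constraint 3 (Y < W) on D(Y)={1,4,5,6,8} D(W)={1,2,3,4}: Y {1,4,5,6,8}->{1}; W {1,2,3,4}->{2,3,4} => REVISION
Constraint 4 (W != Z) on D(W)={2,3,4} D(Z)={2,3,4,6,7}: no change => not a revision
Total revisions = 2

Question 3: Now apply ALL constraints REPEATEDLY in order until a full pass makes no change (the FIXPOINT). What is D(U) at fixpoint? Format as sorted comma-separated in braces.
pass 0 (initial): D(U)={1,2,4,7}
pass 1: U {1,2,4,7}->{2,4,7}; W {1,2,3,4,7,8}->{2,3,4}; Y {1,4,5,6,8}->{1}
pass 2: U {2,4,7}->{4,7}
pass 3: no change
Fixpoint after 3 passes: D(U) = {4,7}

Answer: {4,7}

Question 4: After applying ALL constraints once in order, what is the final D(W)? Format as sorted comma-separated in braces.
Answer: {2,3,4}

Derivation:
Constraint 1 (Y != Z) on D(Y)={1,4,5,6,8} D(Z)={2,3,4,6,7}: no change
Constraint 2 (W < U) on D(W)={1,2,3,4,7,8} D(U)={1,2,4,7}: W {1,2,3,4,7,8}->{1,2,3,4}; U {1,2,4,7}->{2,4,7}
Constraint 3 (Y < W) on D(Y)={1,4,5,6,8} D(W)={1,2,3,4}: Y {1,4,5,6,8}->{1}; W {1,2,3,4}->{2,3,4}
Constraint 4 (W != Z) on D(W)={2,3,4} D(Z)={2,3,4,6,7}: no change
So after all 4 constraints: D(W) = {2,3,4}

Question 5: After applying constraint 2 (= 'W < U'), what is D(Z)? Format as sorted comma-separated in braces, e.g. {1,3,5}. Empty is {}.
Constraint 1 (Y != Z) on D(Y)={1,4,5,6,8} D(Z)={2,3,4,6,7}: no change
Constraint 2 (W < U) on D(W)={1,2,3,4,7,8} D(U)={1,2,4,7}: W {1,2,3,4,7,8}->{1,2,3,4}; U {1,2,4,7}->{2,4,7}
So after constraint 2: D(Z) = {2,3,4,6,7}

Answer: {2,3,4,6,7}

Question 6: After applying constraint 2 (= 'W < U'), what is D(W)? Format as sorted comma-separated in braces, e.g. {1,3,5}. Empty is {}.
Answer: {1,2,3,4}

Derivation:
Constraint 1 (Y != Z) on D(Y)={1,4,5,6,8} D(Z)={2,3,4,6,7}: no change
Constraint 2 (W < U) on D(W)={1,2,3,4,7,8} D(U)={1,2,4,7}: W {1,2,3,4,7,8}->{1,2,3,4}; U {1,2,4,7}->{2,4,7}
So after constraint 2: D(W) = {1,2,3,4}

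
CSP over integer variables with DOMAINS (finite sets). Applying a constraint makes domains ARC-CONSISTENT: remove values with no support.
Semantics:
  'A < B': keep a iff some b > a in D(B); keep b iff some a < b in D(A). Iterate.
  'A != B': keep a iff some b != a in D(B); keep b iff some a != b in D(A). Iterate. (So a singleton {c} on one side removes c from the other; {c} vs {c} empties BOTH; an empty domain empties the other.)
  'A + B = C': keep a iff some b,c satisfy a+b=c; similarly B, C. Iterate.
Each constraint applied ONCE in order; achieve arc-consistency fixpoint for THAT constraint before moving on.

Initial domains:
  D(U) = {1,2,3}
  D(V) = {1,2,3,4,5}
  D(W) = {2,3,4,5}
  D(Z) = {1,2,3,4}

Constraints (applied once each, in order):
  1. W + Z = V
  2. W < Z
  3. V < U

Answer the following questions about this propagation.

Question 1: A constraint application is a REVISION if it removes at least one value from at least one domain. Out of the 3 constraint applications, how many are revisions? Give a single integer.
Constraint 1 (W + Z = V) on D(W)={2,3,4,5} D(Z)={1,2,3,4} D(V)={1,2,3,4,5}: W {2,3,4,5}->{2,3,4}; Z {1,2,3,4}->{1,2,3}; V {1,2,3,4,5}->{3,4,5} => REVISION
Constraint 2 (W < Z) on D(W)={2,3,4} D(Z)={1,2,3}: W {2,3,4}->{2}; Z {1,2,3}->{3} => REVISION
Constraint 3 (V < U) on D(V)={3,4,5} D(U)={1,2,3}: V {3,4,5}->{}; U {1,2,3}->{} => REVISION
Total revisions = 3

Answer: 3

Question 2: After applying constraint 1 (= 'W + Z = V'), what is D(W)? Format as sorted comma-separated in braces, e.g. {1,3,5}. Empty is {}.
Answer: {2,3,4}

Derivation:
Constraint 1 (W + Z = V) on D(W)={2,3,4,5} D(Z)={1,2,3,4} D(V)={1,2,3,4,5}: W {2,3,4,5}->{2,3,4}; Z {1,2,3,4}->{1,2,3}; V {1,2,3,4,5}->{3,4,5}
So after constraint 1: D(W) = {2,3,4}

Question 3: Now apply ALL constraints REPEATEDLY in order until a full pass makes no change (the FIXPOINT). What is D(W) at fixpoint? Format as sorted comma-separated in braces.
Answer: {}

Derivation:
pass 0 (initial): D(W)={2,3,4,5}
pass 1: U {1,2,3}->{}; V {1,2,3,4,5}->{}; W {2,3,4,5}->{2}; Z {1,2,3,4}->{3}
pass 2: W {2}->{}; Z {3}->{}
pass 3: no change
Fixpoint after 3 passes: D(W) = {}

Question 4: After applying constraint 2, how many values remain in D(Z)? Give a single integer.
Constraint 1 (W + Z = V) on D(W)={2,3,4,5} D(Z)={1,2,3,4} D(V)={1,2,3,4,5}: W {2,3,4,5}->{2,3,4}; Z {1,2,3,4}->{1,2,3}; V {1,2,3,4,5}->{3,4,5}
Constraint 2 (W < Z) on D(W)={2,3,4} D(Z)={1,2,3}: W {2,3,4}->{2}; Z {1,2,3}->{3}
So after constraint 2: D(Z)={3}, size = 1

Answer: 1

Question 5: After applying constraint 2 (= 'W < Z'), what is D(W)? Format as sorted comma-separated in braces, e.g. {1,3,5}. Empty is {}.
Constraint 1 (W + Z = V) on D(W)={2,3,4,5} D(Z)={1,2,3,4} D(V)={1,2,3,4,5}: W {2,3,4,5}->{2,3,4}; Z {1,2,3,4}->{1,2,3}; V {1,2,3,4,5}->{3,4,5}
Constraint 2 (W < Z) on D(W)={2,3,4} D(Z)={1,2,3}: W {2,3,4}->{2}; Z {1,2,3}->{3}
So after constraint 2: D(W) = {2}

Answer: {2}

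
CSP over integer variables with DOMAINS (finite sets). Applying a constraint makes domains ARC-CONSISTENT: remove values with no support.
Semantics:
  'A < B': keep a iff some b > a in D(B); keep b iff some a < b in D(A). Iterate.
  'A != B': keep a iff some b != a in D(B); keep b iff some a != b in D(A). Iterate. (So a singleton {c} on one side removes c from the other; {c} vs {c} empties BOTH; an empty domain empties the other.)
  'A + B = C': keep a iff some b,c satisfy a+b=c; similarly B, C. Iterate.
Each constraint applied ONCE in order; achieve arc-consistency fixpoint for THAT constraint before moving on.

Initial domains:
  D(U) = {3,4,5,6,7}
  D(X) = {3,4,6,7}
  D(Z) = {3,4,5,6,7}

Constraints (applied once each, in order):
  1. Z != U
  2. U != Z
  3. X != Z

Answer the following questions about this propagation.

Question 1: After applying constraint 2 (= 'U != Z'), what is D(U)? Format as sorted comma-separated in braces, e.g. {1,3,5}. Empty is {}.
Answer: {3,4,5,6,7}

Derivation:
Constraint 1 (Z != U) on D(Z)={3,4,5,6,7} D(U)={3,4,5,6,7}: no change
Constraint 2 (U != Z) on D(U)={3,4,5,6,7} D(Z)={3,4,5,6,7}: no change
So after constraint 2: D(U) = {3,4,5,6,7}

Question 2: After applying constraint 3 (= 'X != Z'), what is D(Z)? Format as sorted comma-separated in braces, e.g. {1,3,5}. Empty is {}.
Answer: {3,4,5,6,7}

Derivation:
Constraint 1 (Z != U) on D(Z)={3,4,5,6,7} D(U)={3,4,5,6,7}: no change
Constraint 2 (U != Z) on D(U)={3,4,5,6,7} D(Z)={3,4,5,6,7}: no change
Constraint 3 (X != Z) on D(X)={3,4,6,7} D(Z)={3,4,5,6,7}: no change
So after constraint 3: D(Z) = {3,4,5,6,7}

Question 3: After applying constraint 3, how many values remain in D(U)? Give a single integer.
Answer: 5

Derivation:
Constraint 1 (Z != U) on D(Z)={3,4,5,6,7} D(U)={3,4,5,6,7}: no change
Constraint 2 (U != Z) on D(U)={3,4,5,6,7} D(Z)={3,4,5,6,7}: no change
Constraint 3 (X != Z) on D(X)={3,4,6,7} D(Z)={3,4,5,6,7}: no change
So after constraint 3: D(U)={3,4,5,6,7}, size = 5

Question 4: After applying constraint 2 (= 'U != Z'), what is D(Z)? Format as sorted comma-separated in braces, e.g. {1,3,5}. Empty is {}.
Answer: {3,4,5,6,7}

Derivation:
Constraint 1 (Z != U) on D(Z)={3,4,5,6,7} D(U)={3,4,5,6,7}: no change
Constraint 2 (U != Z) on D(U)={3,4,5,6,7} D(Z)={3,4,5,6,7}: no change
So after constraint 2: D(Z) = {3,4,5,6,7}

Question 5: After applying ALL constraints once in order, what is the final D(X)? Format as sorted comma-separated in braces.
Constraint 1 (Z != U) on D(Z)={3,4,5,6,7} D(U)={3,4,5,6,7}: no change
Constraint 2 (U != Z) on D(U)={3,4,5,6,7} D(Z)={3,4,5,6,7}: no change
Constraint 3 (X != Z) on D(X)={3,4,6,7} D(Z)={3,4,5,6,7}: no change
So after all 3 constraints: D(X) = {3,4,6,7}

Answer: {3,4,6,7}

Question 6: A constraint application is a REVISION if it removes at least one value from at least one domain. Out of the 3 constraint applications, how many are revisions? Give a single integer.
Constraint 1 (Z != U) on D(Z)={3,4,5,6,7} D(U)={3,4,5,6,7}: no change => not a revision
Constraint 2 (U != Z) on D(U)={3,4,5,6,7} D(Z)={3,4,5,6,7}: no change => not a revision
Constraint 3 (X != Z) on D(X)={3,4,6,7} D(Z)={3,4,5,6,7}: no change => not a revision
Total revisions = 0

Answer: 0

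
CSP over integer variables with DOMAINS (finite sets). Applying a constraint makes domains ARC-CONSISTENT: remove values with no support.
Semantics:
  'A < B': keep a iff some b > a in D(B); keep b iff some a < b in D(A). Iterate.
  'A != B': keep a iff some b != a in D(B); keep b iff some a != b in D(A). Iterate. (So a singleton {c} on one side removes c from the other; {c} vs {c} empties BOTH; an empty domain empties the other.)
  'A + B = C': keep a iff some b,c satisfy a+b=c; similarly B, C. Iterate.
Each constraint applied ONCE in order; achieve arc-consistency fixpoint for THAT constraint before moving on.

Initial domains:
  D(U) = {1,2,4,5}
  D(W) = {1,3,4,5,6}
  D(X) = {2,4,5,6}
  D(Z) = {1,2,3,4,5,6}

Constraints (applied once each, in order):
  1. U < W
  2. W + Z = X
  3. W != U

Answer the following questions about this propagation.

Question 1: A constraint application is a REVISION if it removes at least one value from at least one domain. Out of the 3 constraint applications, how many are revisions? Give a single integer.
Constraint 1 (U < W) on D(U)={1,2,4,5} D(W)={1,3,4,5,6}: W {1,3,4,5,6}->{3,4,5,6} => REVISION
Constraint 2 (W + Z = X) on D(W)={3,4,5,6} D(Z)={1,2,3,4,5,6} D(X)={2,4,5,6}: W {3,4,5,6}->{3,4,5}; Z {1,2,3,4,5,6}->{1,2,3}; X {2,4,5,6}->{4,5,6} => REVISION
Constraint 3 (W != U) on D(W)={3,4,5} D(U)={1,2,4,5}: no change => not a revision
Total revisions = 2

Answer: 2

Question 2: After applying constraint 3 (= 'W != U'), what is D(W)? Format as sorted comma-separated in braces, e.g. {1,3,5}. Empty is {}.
Constraint 1 (U < W) on D(U)={1,2,4,5} D(W)={1,3,4,5,6}: W {1,3,4,5,6}->{3,4,5,6}
Constraint 2 (W + Z = X) on D(W)={3,4,5,6} D(Z)={1,2,3,4,5,6} D(X)={2,4,5,6}: W {3,4,5,6}->{3,4,5}; Z {1,2,3,4,5,6}->{1,2,3}; X {2,4,5,6}->{4,5,6}
Constraint 3 (W != U) on D(W)={3,4,5} D(U)={1,2,4,5}: no change
So after constraint 3: D(W) = {3,4,5}

Answer: {3,4,5}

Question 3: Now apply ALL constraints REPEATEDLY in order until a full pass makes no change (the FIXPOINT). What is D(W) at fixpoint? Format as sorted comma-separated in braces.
pass 0 (initial): D(W)={1,3,4,5,6}
pass 1: W {1,3,4,5,6}->{3,4,5}; X {2,4,5,6}->{4,5,6}; Z {1,2,3,4,5,6}->{1,2,3}
pass 2: U {1,2,4,5}->{1,2,4}
pass 3: no change
Fixpoint after 3 passes: D(W) = {3,4,5}

Answer: {3,4,5}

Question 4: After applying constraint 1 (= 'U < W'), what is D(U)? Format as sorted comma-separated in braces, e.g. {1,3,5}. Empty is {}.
Answer: {1,2,4,5}

Derivation:
Constraint 1 (U < W) on D(U)={1,2,4,5} D(W)={1,3,4,5,6}: W {1,3,4,5,6}->{3,4,5,6}
So after constraint 1: D(U) = {1,2,4,5}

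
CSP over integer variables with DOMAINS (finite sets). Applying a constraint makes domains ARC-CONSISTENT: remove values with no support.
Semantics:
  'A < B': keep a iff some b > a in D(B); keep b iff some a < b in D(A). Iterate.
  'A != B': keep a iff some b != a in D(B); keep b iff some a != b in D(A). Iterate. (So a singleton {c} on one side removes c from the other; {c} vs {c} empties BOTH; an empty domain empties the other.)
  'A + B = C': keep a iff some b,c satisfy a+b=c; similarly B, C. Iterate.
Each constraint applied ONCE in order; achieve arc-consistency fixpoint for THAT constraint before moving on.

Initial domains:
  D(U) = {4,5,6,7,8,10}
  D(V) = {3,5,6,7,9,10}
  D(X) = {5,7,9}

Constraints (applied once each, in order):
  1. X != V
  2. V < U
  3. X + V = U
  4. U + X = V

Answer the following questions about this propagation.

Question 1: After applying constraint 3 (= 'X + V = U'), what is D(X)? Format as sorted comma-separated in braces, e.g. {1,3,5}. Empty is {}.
Answer: {5,7}

Derivation:
Constraint 1 (X != V) on D(X)={5,7,9} D(V)={3,5,6,7,9,10}: no change
Constraint 2 (V < U) on D(V)={3,5,6,7,9,10} D(U)={4,5,6,7,8,10}: V {3,5,6,7,9,10}->{3,5,6,7,9}
Constraint 3 (X + V = U) on D(X)={5,7,9} D(V)={3,5,6,7,9} D(U)={4,5,6,7,8,10}: X {5,7,9}->{5,7}; V {3,5,6,7,9}->{3,5}; U {4,5,6,7,8,10}->{8,10}
So after constraint 3: D(X) = {5,7}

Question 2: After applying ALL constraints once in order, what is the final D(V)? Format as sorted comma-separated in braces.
Answer: {}

Derivation:
Constraint 1 (X != V) on D(X)={5,7,9} D(V)={3,5,6,7,9,10}: no change
Constraint 2 (V < U) on D(V)={3,5,6,7,9,10} D(U)={4,5,6,7,8,10}: V {3,5,6,7,9,10}->{3,5,6,7,9}
Constraint 3 (X + V = U) on D(X)={5,7,9} D(V)={3,5,6,7,9} D(U)={4,5,6,7,8,10}: X {5,7,9}->{5,7}; V {3,5,6,7,9}->{3,5}; U {4,5,6,7,8,10}->{8,10}
Constraint 4 (U + X = V) on D(U)={8,10} D(X)={5,7} D(V)={3,5}: U {8,10}->{}; X {5,7}->{}; V {3,5}->{}
So after all 4 constraints: D(V) = {}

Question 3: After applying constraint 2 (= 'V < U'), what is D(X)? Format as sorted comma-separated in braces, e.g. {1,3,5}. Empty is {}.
Constraint 1 (X != V) on D(X)={5,7,9} D(V)={3,5,6,7,9,10}: no change
Constraint 2 (V < U) on D(V)={3,5,6,7,9,10} D(U)={4,5,6,7,8,10}: V {3,5,6,7,9,10}->{3,5,6,7,9}
So after constraint 2: D(X) = {5,7,9}

Answer: {5,7,9}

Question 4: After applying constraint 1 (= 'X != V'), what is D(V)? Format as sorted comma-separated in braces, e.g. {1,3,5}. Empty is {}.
Answer: {3,5,6,7,9,10}

Derivation:
Constraint 1 (X != V) on D(X)={5,7,9} D(V)={3,5,6,7,9,10}: no change
So after constraint 1: D(V) = {3,5,6,7,9,10}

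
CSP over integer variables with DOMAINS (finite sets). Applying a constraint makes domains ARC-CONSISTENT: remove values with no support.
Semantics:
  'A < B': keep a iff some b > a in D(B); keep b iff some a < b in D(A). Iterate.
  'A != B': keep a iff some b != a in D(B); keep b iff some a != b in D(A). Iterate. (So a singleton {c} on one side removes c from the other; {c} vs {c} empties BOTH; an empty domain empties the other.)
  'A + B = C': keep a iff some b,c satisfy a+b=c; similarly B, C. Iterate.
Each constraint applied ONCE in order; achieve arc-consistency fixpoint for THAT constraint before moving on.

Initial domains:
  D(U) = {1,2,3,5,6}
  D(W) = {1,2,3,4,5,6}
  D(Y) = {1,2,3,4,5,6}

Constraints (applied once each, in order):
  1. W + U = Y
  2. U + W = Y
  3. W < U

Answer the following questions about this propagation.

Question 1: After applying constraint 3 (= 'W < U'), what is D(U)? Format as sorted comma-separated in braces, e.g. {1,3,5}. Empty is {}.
Answer: {2,3,5}

Derivation:
Constraint 1 (W + U = Y) on D(W)={1,2,3,4,5,6} D(U)={1,2,3,5,6} D(Y)={1,2,3,4,5,6}: W {1,2,3,4,5,6}->{1,2,3,4,5}; U {1,2,3,5,6}->{1,2,3,5}; Y {1,2,3,4,5,6}->{2,3,4,5,6}
Constraint 2 (U + W = Y) on D(U)={1,2,3,5} D(W)={1,2,3,4,5} D(Y)={2,3,4,5,6}: no change
Constraint 3 (W < U) on D(W)={1,2,3,4,5} D(U)={1,2,3,5}: W {1,2,3,4,5}->{1,2,3,4}; U {1,2,3,5}->{2,3,5}
So after constraint 3: D(U) = {2,3,5}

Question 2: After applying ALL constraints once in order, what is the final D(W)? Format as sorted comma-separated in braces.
Constraint 1 (W + U = Y) on D(W)={1,2,3,4,5,6} D(U)={1,2,3,5,6} D(Y)={1,2,3,4,5,6}: W {1,2,3,4,5,6}->{1,2,3,4,5}; U {1,2,3,5,6}->{1,2,3,5}; Y {1,2,3,4,5,6}->{2,3,4,5,6}
Constraint 2 (U + W = Y) on D(U)={1,2,3,5} D(W)={1,2,3,4,5} D(Y)={2,3,4,5,6}: no change
Constraint 3 (W < U) on D(W)={1,2,3,4,5} D(U)={1,2,3,5}: W {1,2,3,4,5}->{1,2,3,4}; U {1,2,3,5}->{2,3,5}
So after all 3 constraints: D(W) = {1,2,3,4}

Answer: {1,2,3,4}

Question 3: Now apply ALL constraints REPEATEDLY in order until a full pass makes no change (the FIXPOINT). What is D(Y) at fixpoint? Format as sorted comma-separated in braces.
pass 0 (initial): D(Y)={1,2,3,4,5,6}
pass 1: U {1,2,3,5,6}->{2,3,5}; W {1,2,3,4,5,6}->{1,2,3,4}; Y {1,2,3,4,5,6}->{2,3,4,5,6}
pass 2: Y {2,3,4,5,6}->{3,4,5,6}
pass 3: no change
Fixpoint after 3 passes: D(Y) = {3,4,5,6}

Answer: {3,4,5,6}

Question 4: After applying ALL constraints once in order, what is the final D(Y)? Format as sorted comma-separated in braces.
Answer: {2,3,4,5,6}

Derivation:
Constraint 1 (W + U = Y) on D(W)={1,2,3,4,5,6} D(U)={1,2,3,5,6} D(Y)={1,2,3,4,5,6}: W {1,2,3,4,5,6}->{1,2,3,4,5}; U {1,2,3,5,6}->{1,2,3,5}; Y {1,2,3,4,5,6}->{2,3,4,5,6}
Constraint 2 (U + W = Y) on D(U)={1,2,3,5} D(W)={1,2,3,4,5} D(Y)={2,3,4,5,6}: no change
Constraint 3 (W < U) on D(W)={1,2,3,4,5} D(U)={1,2,3,5}: W {1,2,3,4,5}->{1,2,3,4}; U {1,2,3,5}->{2,3,5}
So after all 3 constraints: D(Y) = {2,3,4,5,6}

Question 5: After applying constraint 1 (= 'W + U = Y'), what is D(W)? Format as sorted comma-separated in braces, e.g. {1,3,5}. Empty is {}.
Answer: {1,2,3,4,5}

Derivation:
Constraint 1 (W + U = Y) on D(W)={1,2,3,4,5,6} D(U)={1,2,3,5,6} D(Y)={1,2,3,4,5,6}: W {1,2,3,4,5,6}->{1,2,3,4,5}; U {1,2,3,5,6}->{1,2,3,5}; Y {1,2,3,4,5,6}->{2,3,4,5,6}
So after constraint 1: D(W) = {1,2,3,4,5}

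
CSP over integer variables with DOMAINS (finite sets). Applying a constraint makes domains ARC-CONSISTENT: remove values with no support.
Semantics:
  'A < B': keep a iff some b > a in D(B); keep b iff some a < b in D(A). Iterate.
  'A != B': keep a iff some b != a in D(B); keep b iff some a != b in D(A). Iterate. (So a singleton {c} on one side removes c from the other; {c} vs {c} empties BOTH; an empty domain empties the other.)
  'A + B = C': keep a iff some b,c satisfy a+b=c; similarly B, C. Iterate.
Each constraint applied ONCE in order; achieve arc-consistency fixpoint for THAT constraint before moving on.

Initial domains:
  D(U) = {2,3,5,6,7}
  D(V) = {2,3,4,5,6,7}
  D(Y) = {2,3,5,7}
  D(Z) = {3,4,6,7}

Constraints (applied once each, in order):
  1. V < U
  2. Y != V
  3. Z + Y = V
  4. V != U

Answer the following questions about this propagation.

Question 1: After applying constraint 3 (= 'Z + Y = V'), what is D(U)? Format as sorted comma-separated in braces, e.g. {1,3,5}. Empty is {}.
Answer: {3,5,6,7}

Derivation:
Constraint 1 (V < U) on D(V)={2,3,4,5,6,7} D(U)={2,3,5,6,7}: V {2,3,4,5,6,7}->{2,3,4,5,6}; U {2,3,5,6,7}->{3,5,6,7}
Constraint 2 (Y != V) on D(Y)={2,3,5,7} D(V)={2,3,4,5,6}: no change
Constraint 3 (Z + Y = V) on D(Z)={3,4,6,7} D(Y)={2,3,5,7} D(V)={2,3,4,5,6}: Z {3,4,6,7}->{3,4}; Y {2,3,5,7}->{2,3}; V {2,3,4,5,6}->{5,6}
So after constraint 3: D(U) = {3,5,6,7}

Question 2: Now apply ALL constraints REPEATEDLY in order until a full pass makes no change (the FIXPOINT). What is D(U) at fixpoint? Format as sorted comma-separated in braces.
Answer: {6,7}

Derivation:
pass 0 (initial): D(U)={2,3,5,6,7}
pass 1: U {2,3,5,6,7}->{3,5,6,7}; V {2,3,4,5,6,7}->{5,6}; Y {2,3,5,7}->{2,3}; Z {3,4,6,7}->{3,4}
pass 2: U {3,5,6,7}->{6,7}
pass 3: no change
Fixpoint after 3 passes: D(U) = {6,7}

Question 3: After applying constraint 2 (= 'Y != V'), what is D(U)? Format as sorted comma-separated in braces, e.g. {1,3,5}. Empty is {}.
Answer: {3,5,6,7}

Derivation:
Constraint 1 (V < U) on D(V)={2,3,4,5,6,7} D(U)={2,3,5,6,7}: V {2,3,4,5,6,7}->{2,3,4,5,6}; U {2,3,5,6,7}->{3,5,6,7}
Constraint 2 (Y != V) on D(Y)={2,3,5,7} D(V)={2,3,4,5,6}: no change
So after constraint 2: D(U) = {3,5,6,7}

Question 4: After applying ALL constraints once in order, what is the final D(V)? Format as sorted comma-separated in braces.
Constraint 1 (V < U) on D(V)={2,3,4,5,6,7} D(U)={2,3,5,6,7}: V {2,3,4,5,6,7}->{2,3,4,5,6}; U {2,3,5,6,7}->{3,5,6,7}
Constraint 2 (Y != V) on D(Y)={2,3,5,7} D(V)={2,3,4,5,6}: no change
Constraint 3 (Z + Y = V) on D(Z)={3,4,6,7} D(Y)={2,3,5,7} D(V)={2,3,4,5,6}: Z {3,4,6,7}->{3,4}; Y {2,3,5,7}->{2,3}; V {2,3,4,5,6}->{5,6}
Constraint 4 (V != U) on D(V)={5,6} D(U)={3,5,6,7}: no change
So after all 4 constraints: D(V) = {5,6}

Answer: {5,6}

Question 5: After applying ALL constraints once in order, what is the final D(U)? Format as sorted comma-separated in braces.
Constraint 1 (V < U) on D(V)={2,3,4,5,6,7} D(U)={2,3,5,6,7}: V {2,3,4,5,6,7}->{2,3,4,5,6}; U {2,3,5,6,7}->{3,5,6,7}
Constraint 2 (Y != V) on D(Y)={2,3,5,7} D(V)={2,3,4,5,6}: no change
Constraint 3 (Z + Y = V) on D(Z)={3,4,6,7} D(Y)={2,3,5,7} D(V)={2,3,4,5,6}: Z {3,4,6,7}->{3,4}; Y {2,3,5,7}->{2,3}; V {2,3,4,5,6}->{5,6}
Constraint 4 (V != U) on D(V)={5,6} D(U)={3,5,6,7}: no change
So after all 4 constraints: D(U) = {3,5,6,7}

Answer: {3,5,6,7}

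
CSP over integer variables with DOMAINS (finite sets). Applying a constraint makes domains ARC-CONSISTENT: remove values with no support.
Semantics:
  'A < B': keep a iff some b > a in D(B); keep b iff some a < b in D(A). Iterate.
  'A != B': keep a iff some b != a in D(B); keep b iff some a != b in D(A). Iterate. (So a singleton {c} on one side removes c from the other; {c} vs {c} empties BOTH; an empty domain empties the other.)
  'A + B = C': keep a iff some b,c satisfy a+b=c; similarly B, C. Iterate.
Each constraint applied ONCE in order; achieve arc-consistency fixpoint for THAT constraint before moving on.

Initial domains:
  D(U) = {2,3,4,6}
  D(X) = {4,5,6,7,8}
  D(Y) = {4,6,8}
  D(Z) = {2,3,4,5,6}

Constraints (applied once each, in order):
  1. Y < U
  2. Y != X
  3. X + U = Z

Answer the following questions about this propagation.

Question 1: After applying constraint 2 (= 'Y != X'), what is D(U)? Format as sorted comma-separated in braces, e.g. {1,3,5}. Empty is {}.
Answer: {6}

Derivation:
Constraint 1 (Y < U) on D(Y)={4,6,8} D(U)={2,3,4,6}: Y {4,6,8}->{4}; U {2,3,4,6}->{6}
Constraint 2 (Y != X) on D(Y)={4} D(X)={4,5,6,7,8}: X {4,5,6,7,8}->{5,6,7,8}
So after constraint 2: D(U) = {6}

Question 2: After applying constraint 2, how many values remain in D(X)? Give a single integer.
Constraint 1 (Y < U) on D(Y)={4,6,8} D(U)={2,3,4,6}: Y {4,6,8}->{4}; U {2,3,4,6}->{6}
Constraint 2 (Y != X) on D(Y)={4} D(X)={4,5,6,7,8}: X {4,5,6,7,8}->{5,6,7,8}
So after constraint 2: D(X)={5,6,7,8}, size = 4

Answer: 4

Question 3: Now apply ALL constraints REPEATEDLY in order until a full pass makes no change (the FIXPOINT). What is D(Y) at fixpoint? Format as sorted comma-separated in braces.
pass 0 (initial): D(Y)={4,6,8}
pass 1: U {2,3,4,6}->{}; X {4,5,6,7,8}->{}; Y {4,6,8}->{4}; Z {2,3,4,5,6}->{}
pass 2: Y {4}->{}
pass 3: no change
Fixpoint after 3 passes: D(Y) = {}

Answer: {}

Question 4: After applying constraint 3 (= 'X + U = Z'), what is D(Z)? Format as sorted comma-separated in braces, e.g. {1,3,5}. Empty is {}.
Answer: {}

Derivation:
Constraint 1 (Y < U) on D(Y)={4,6,8} D(U)={2,3,4,6}: Y {4,6,8}->{4}; U {2,3,4,6}->{6}
Constraint 2 (Y != X) on D(Y)={4} D(X)={4,5,6,7,8}: X {4,5,6,7,8}->{5,6,7,8}
Constraint 3 (X + U = Z) on D(X)={5,6,7,8} D(U)={6} D(Z)={2,3,4,5,6}: X {5,6,7,8}->{}; U {6}->{}; Z {2,3,4,5,6}->{}
So after constraint 3: D(Z) = {}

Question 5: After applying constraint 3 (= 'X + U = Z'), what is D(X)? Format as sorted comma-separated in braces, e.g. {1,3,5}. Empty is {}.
Answer: {}

Derivation:
Constraint 1 (Y < U) on D(Y)={4,6,8} D(U)={2,3,4,6}: Y {4,6,8}->{4}; U {2,3,4,6}->{6}
Constraint 2 (Y != X) on D(Y)={4} D(X)={4,5,6,7,8}: X {4,5,6,7,8}->{5,6,7,8}
Constraint 3 (X + U = Z) on D(X)={5,6,7,8} D(U)={6} D(Z)={2,3,4,5,6}: X {5,6,7,8}->{}; U {6}->{}; Z {2,3,4,5,6}->{}
So after constraint 3: D(X) = {}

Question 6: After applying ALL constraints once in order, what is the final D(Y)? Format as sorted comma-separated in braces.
Answer: {4}

Derivation:
Constraint 1 (Y < U) on D(Y)={4,6,8} D(U)={2,3,4,6}: Y {4,6,8}->{4}; U {2,3,4,6}->{6}
Constraint 2 (Y != X) on D(Y)={4} D(X)={4,5,6,7,8}: X {4,5,6,7,8}->{5,6,7,8}
Constraint 3 (X + U = Z) on D(X)={5,6,7,8} D(U)={6} D(Z)={2,3,4,5,6}: X {5,6,7,8}->{}; U {6}->{}; Z {2,3,4,5,6}->{}
So after all 3 constraints: D(Y) = {4}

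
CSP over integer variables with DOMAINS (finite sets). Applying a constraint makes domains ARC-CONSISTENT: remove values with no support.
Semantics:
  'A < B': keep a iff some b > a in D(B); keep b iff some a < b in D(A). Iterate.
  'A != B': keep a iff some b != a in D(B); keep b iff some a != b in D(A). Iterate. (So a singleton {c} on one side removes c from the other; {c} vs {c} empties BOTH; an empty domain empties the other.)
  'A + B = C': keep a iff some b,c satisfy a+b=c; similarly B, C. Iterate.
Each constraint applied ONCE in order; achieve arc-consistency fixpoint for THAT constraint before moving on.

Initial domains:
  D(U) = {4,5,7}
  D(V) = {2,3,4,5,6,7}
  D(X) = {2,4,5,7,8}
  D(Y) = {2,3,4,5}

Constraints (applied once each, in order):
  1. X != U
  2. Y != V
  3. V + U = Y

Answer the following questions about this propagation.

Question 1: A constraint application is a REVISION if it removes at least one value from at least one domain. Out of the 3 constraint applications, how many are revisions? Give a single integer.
Answer: 1

Derivation:
Constraint 1 (X != U) on D(X)={2,4,5,7,8} D(U)={4,5,7}: no change => not a revision
Constraint 2 (Y != V) on D(Y)={2,3,4,5} D(V)={2,3,4,5,6,7}: no change => not a revision
Constraint 3 (V + U = Y) on D(V)={2,3,4,5,6,7} D(U)={4,5,7} D(Y)={2,3,4,5}: V {2,3,4,5,6,7}->{}; U {4,5,7}->{}; Y {2,3,4,5}->{} => REVISION
Total revisions = 1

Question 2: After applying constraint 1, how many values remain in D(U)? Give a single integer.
Constraint 1 (X != U) on D(X)={2,4,5,7,8} D(U)={4,5,7}: no change
So after constraint 1: D(U)={4,5,7}, size = 3

Answer: 3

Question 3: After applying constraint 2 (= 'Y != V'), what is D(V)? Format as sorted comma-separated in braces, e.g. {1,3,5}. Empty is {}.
Constraint 1 (X != U) on D(X)={2,4,5,7,8} D(U)={4,5,7}: no change
Constraint 2 (Y != V) on D(Y)={2,3,4,5} D(V)={2,3,4,5,6,7}: no change
So after constraint 2: D(V) = {2,3,4,5,6,7}

Answer: {2,3,4,5,6,7}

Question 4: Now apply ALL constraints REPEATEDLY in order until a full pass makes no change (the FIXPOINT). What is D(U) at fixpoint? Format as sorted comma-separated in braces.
Answer: {}

Derivation:
pass 0 (initial): D(U)={4,5,7}
pass 1: U {4,5,7}->{}; V {2,3,4,5,6,7}->{}; Y {2,3,4,5}->{}
pass 2: X {2,4,5,7,8}->{}
pass 3: no change
Fixpoint after 3 passes: D(U) = {}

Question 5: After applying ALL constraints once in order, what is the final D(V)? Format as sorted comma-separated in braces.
Constraint 1 (X != U) on D(X)={2,4,5,7,8} D(U)={4,5,7}: no change
Constraint 2 (Y != V) on D(Y)={2,3,4,5} D(V)={2,3,4,5,6,7}: no change
Constraint 3 (V + U = Y) on D(V)={2,3,4,5,6,7} D(U)={4,5,7} D(Y)={2,3,4,5}: V {2,3,4,5,6,7}->{}; U {4,5,7}->{}; Y {2,3,4,5}->{}
So after all 3 constraints: D(V) = {}

Answer: {}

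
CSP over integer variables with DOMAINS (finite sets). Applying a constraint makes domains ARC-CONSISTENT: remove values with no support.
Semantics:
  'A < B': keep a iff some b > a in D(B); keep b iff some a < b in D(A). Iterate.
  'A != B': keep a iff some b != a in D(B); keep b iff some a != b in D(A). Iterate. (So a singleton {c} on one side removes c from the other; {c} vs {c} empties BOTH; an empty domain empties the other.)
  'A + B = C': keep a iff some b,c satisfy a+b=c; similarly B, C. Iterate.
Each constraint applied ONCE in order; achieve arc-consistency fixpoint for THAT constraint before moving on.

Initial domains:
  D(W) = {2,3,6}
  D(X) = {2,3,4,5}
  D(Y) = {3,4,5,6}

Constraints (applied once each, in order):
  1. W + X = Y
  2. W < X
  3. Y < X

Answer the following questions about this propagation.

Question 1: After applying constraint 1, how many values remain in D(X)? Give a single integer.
Constraint 1 (W + X = Y) on D(W)={2,3,6} D(X)={2,3,4,5} D(Y)={3,4,5,6}: W {2,3,6}->{2,3}; X {2,3,4,5}->{2,3,4}; Y {3,4,5,6}->{4,5,6}
So after constraint 1: D(X)={2,3,4}, size = 3

Answer: 3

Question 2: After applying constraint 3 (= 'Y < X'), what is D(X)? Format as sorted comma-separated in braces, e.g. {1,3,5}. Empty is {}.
Constraint 1 (W + X = Y) on D(W)={2,3,6} D(X)={2,3,4,5} D(Y)={3,4,5,6}: W {2,3,6}->{2,3}; X {2,3,4,5}->{2,3,4}; Y {3,4,5,6}->{4,5,6}
Constraint 2 (W < X) on D(W)={2,3} D(X)={2,3,4}: X {2,3,4}->{3,4}
Constraint 3 (Y < X) on D(Y)={4,5,6} D(X)={3,4}: Y {4,5,6}->{}; X {3,4}->{}
So after constraint 3: D(X) = {}

Answer: {}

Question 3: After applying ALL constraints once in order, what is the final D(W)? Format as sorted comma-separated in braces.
Answer: {2,3}

Derivation:
Constraint 1 (W + X = Y) on D(W)={2,3,6} D(X)={2,3,4,5} D(Y)={3,4,5,6}: W {2,3,6}->{2,3}; X {2,3,4,5}->{2,3,4}; Y {3,4,5,6}->{4,5,6}
Constraint 2 (W < X) on D(W)={2,3} D(X)={2,3,4}: X {2,3,4}->{3,4}
Constraint 3 (Y < X) on D(Y)={4,5,6} D(X)={3,4}: Y {4,5,6}->{}; X {3,4}->{}
So after all 3 constraints: D(W) = {2,3}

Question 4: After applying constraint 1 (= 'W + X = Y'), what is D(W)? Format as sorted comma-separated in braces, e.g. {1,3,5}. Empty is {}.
Constraint 1 (W + X = Y) on D(W)={2,3,6} D(X)={2,3,4,5} D(Y)={3,4,5,6}: W {2,3,6}->{2,3}; X {2,3,4,5}->{2,3,4}; Y {3,4,5,6}->{4,5,6}
So after constraint 1: D(W) = {2,3}

Answer: {2,3}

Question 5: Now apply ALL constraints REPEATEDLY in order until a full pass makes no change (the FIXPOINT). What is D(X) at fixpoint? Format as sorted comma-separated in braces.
Answer: {}

Derivation:
pass 0 (initial): D(X)={2,3,4,5}
pass 1: W {2,3,6}->{2,3}; X {2,3,4,5}->{}; Y {3,4,5,6}->{}
pass 2: W {2,3}->{}
pass 3: no change
Fixpoint after 3 passes: D(X) = {}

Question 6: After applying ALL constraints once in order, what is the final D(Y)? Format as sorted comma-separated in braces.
Answer: {}

Derivation:
Constraint 1 (W + X = Y) on D(W)={2,3,6} D(X)={2,3,4,5} D(Y)={3,4,5,6}: W {2,3,6}->{2,3}; X {2,3,4,5}->{2,3,4}; Y {3,4,5,6}->{4,5,6}
Constraint 2 (W < X) on D(W)={2,3} D(X)={2,3,4}: X {2,3,4}->{3,4}
Constraint 3 (Y < X) on D(Y)={4,5,6} D(X)={3,4}: Y {4,5,6}->{}; X {3,4}->{}
So after all 3 constraints: D(Y) = {}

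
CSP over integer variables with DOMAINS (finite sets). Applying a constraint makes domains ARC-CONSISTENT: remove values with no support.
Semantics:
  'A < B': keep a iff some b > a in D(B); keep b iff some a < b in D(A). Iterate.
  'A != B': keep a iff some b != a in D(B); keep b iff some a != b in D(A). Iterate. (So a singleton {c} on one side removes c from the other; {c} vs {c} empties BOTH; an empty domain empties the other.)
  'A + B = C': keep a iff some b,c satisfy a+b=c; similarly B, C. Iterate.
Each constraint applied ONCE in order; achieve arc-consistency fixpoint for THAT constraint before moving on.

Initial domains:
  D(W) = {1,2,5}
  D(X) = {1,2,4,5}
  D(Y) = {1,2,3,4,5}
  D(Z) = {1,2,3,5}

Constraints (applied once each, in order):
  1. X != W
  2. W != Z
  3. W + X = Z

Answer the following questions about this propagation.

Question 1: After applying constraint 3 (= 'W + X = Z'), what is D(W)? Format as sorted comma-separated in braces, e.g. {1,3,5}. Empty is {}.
Constraint 1 (X != W) on D(X)={1,2,4,5} D(W)={1,2,5}: no change
Constraint 2 (W != Z) on D(W)={1,2,5} D(Z)={1,2,3,5}: no change
Constraint 3 (W + X = Z) on D(W)={1,2,5} D(X)={1,2,4,5} D(Z)={1,2,3,5}: W {1,2,5}->{1,2}; X {1,2,4,5}->{1,2,4}; Z {1,2,3,5}->{2,3,5}
So after constraint 3: D(W) = {1,2}

Answer: {1,2}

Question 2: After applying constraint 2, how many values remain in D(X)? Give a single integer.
Constraint 1 (X != W) on D(X)={1,2,4,5} D(W)={1,2,5}: no change
Constraint 2 (W != Z) on D(W)={1,2,5} D(Z)={1,2,3,5}: no change
So after constraint 2: D(X)={1,2,4,5}, size = 4

Answer: 4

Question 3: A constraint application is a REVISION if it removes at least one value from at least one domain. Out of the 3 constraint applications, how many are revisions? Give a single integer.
Constraint 1 (X != W) on D(X)={1,2,4,5} D(W)={1,2,5}: no change => not a revision
Constraint 2 (W != Z) on D(W)={1,2,5} D(Z)={1,2,3,5}: no change => not a revision
Constraint 3 (W + X = Z) on D(W)={1,2,5} D(X)={1,2,4,5} D(Z)={1,2,3,5}: W {1,2,5}->{1,2}; X {1,2,4,5}->{1,2,4}; Z {1,2,3,5}->{2,3,5} => REVISION
Total revisions = 1

Answer: 1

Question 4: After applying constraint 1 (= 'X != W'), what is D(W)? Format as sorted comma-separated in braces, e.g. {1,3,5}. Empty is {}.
Constraint 1 (X != W) on D(X)={1,2,4,5} D(W)={1,2,5}: no change
So after constraint 1: D(W) = {1,2,5}

Answer: {1,2,5}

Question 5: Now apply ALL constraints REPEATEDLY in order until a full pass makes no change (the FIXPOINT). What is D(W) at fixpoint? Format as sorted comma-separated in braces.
Answer: {1,2}

Derivation:
pass 0 (initial): D(W)={1,2,5}
pass 1: W {1,2,5}->{1,2}; X {1,2,4,5}->{1,2,4}; Z {1,2,3,5}->{2,3,5}
pass 2: no change
Fixpoint after 2 passes: D(W) = {1,2}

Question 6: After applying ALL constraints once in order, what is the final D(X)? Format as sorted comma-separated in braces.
Answer: {1,2,4}

Derivation:
Constraint 1 (X != W) on D(X)={1,2,4,5} D(W)={1,2,5}: no change
Constraint 2 (W != Z) on D(W)={1,2,5} D(Z)={1,2,3,5}: no change
Constraint 3 (W + X = Z) on D(W)={1,2,5} D(X)={1,2,4,5} D(Z)={1,2,3,5}: W {1,2,5}->{1,2}; X {1,2,4,5}->{1,2,4}; Z {1,2,3,5}->{2,3,5}
So after all 3 constraints: D(X) = {1,2,4}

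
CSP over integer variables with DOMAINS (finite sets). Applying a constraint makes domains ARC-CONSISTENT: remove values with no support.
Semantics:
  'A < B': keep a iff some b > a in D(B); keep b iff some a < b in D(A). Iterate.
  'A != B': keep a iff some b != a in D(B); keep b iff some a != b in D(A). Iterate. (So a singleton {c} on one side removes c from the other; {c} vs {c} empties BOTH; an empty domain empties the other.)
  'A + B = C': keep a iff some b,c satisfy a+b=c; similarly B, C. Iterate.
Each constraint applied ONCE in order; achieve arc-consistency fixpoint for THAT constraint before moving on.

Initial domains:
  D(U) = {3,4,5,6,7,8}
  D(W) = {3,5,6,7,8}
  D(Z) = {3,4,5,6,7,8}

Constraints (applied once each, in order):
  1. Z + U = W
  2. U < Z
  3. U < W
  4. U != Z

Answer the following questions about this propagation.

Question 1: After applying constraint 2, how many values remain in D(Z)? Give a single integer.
Answer: 2

Derivation:
Constraint 1 (Z + U = W) on D(Z)={3,4,5,6,7,8} D(U)={3,4,5,6,7,8} D(W)={3,5,6,7,8}: Z {3,4,5,6,7,8}->{3,4,5}; U {3,4,5,6,7,8}->{3,4,5}; W {3,5,6,7,8}->{6,7,8}
Constraint 2 (U < Z) on D(U)={3,4,5} D(Z)={3,4,5}: U {3,4,5}->{3,4}; Z {3,4,5}->{4,5}
So after constraint 2: D(Z)={4,5}, size = 2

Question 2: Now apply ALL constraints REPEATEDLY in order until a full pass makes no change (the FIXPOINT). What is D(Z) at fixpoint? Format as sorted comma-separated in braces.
pass 0 (initial): D(Z)={3,4,5,6,7,8}
pass 1: U {3,4,5,6,7,8}->{3,4}; W {3,5,6,7,8}->{6,7,8}; Z {3,4,5,6,7,8}->{4,5}
pass 2: W {6,7,8}->{7,8}
pass 3: no change
Fixpoint after 3 passes: D(Z) = {4,5}

Answer: {4,5}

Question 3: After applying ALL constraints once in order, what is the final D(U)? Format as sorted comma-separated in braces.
Constraint 1 (Z + U = W) on D(Z)={3,4,5,6,7,8} D(U)={3,4,5,6,7,8} D(W)={3,5,6,7,8}: Z {3,4,5,6,7,8}->{3,4,5}; U {3,4,5,6,7,8}->{3,4,5}; W {3,5,6,7,8}->{6,7,8}
Constraint 2 (U < Z) on D(U)={3,4,5} D(Z)={3,4,5}: U {3,4,5}->{3,4}; Z {3,4,5}->{4,5}
Constraint 3 (U < W) on D(U)={3,4} D(W)={6,7,8}: no change
Constraint 4 (U != Z) on D(U)={3,4} D(Z)={4,5}: no change
So after all 4 constraints: D(U) = {3,4}

Answer: {3,4}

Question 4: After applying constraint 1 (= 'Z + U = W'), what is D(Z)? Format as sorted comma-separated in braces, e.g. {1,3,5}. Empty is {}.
Constraint 1 (Z + U = W) on D(Z)={3,4,5,6,7,8} D(U)={3,4,5,6,7,8} D(W)={3,5,6,7,8}: Z {3,4,5,6,7,8}->{3,4,5}; U {3,4,5,6,7,8}->{3,4,5}; W {3,5,6,7,8}->{6,7,8}
So after constraint 1: D(Z) = {3,4,5}

Answer: {3,4,5}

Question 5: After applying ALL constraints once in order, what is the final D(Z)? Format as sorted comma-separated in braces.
Answer: {4,5}

Derivation:
Constraint 1 (Z + U = W) on D(Z)={3,4,5,6,7,8} D(U)={3,4,5,6,7,8} D(W)={3,5,6,7,8}: Z {3,4,5,6,7,8}->{3,4,5}; U {3,4,5,6,7,8}->{3,4,5}; W {3,5,6,7,8}->{6,7,8}
Constraint 2 (U < Z) on D(U)={3,4,5} D(Z)={3,4,5}: U {3,4,5}->{3,4}; Z {3,4,5}->{4,5}
Constraint 3 (U < W) on D(U)={3,4} D(W)={6,7,8}: no change
Constraint 4 (U != Z) on D(U)={3,4} D(Z)={4,5}: no change
So after all 4 constraints: D(Z) = {4,5}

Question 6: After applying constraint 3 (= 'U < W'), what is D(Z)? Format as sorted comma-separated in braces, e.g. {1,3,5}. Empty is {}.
Answer: {4,5}

Derivation:
Constraint 1 (Z + U = W) on D(Z)={3,4,5,6,7,8} D(U)={3,4,5,6,7,8} D(W)={3,5,6,7,8}: Z {3,4,5,6,7,8}->{3,4,5}; U {3,4,5,6,7,8}->{3,4,5}; W {3,5,6,7,8}->{6,7,8}
Constraint 2 (U < Z) on D(U)={3,4,5} D(Z)={3,4,5}: U {3,4,5}->{3,4}; Z {3,4,5}->{4,5}
Constraint 3 (U < W) on D(U)={3,4} D(W)={6,7,8}: no change
So after constraint 3: D(Z) = {4,5}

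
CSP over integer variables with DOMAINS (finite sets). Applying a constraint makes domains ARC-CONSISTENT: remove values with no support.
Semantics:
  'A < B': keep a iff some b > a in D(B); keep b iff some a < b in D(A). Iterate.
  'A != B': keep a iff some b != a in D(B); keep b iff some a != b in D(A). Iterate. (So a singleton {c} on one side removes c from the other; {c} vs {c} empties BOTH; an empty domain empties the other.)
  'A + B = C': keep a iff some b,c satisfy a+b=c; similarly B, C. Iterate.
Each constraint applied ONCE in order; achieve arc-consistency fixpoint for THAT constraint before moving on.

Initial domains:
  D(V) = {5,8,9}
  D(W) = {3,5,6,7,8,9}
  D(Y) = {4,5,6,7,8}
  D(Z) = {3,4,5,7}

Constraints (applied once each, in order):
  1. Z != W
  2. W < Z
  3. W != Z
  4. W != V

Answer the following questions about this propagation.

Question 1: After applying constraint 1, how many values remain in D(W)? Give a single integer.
Answer: 6

Derivation:
Constraint 1 (Z != W) on D(Z)={3,4,5,7} D(W)={3,5,6,7,8,9}: no change
So after constraint 1: D(W)={3,5,6,7,8,9}, size = 6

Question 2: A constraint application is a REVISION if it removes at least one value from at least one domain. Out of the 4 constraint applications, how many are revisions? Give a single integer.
Answer: 1

Derivation:
Constraint 1 (Z != W) on D(Z)={3,4,5,7} D(W)={3,5,6,7,8,9}: no change => not a revision
Constraint 2 (W < Z) on D(W)={3,5,6,7,8,9} D(Z)={3,4,5,7}: W {3,5,6,7,8,9}->{3,5,6}; Z {3,4,5,7}->{4,5,7} => REVISION
Constraint 3 (W != Z) on D(W)={3,5,6} D(Z)={4,5,7}: no change => not a revision
Constraint 4 (W != V) on D(W)={3,5,6} D(V)={5,8,9}: no change => not a revision
Total revisions = 1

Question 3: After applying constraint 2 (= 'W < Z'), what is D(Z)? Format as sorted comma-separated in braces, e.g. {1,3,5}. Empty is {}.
Answer: {4,5,7}

Derivation:
Constraint 1 (Z != W) on D(Z)={3,4,5,7} D(W)={3,5,6,7,8,9}: no change
Constraint 2 (W < Z) on D(W)={3,5,6,7,8,9} D(Z)={3,4,5,7}: W {3,5,6,7,8,9}->{3,5,6}; Z {3,4,5,7}->{4,5,7}
So after constraint 2: D(Z) = {4,5,7}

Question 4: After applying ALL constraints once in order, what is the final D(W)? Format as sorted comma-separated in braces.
Constraint 1 (Z != W) on D(Z)={3,4,5,7} D(W)={3,5,6,7,8,9}: no change
Constraint 2 (W < Z) on D(W)={3,5,6,7,8,9} D(Z)={3,4,5,7}: W {3,5,6,7,8,9}->{3,5,6}; Z {3,4,5,7}->{4,5,7}
Constraint 3 (W != Z) on D(W)={3,5,6} D(Z)={4,5,7}: no change
Constraint 4 (W != V) on D(W)={3,5,6} D(V)={5,8,9}: no change
So after all 4 constraints: D(W) = {3,5,6}

Answer: {3,5,6}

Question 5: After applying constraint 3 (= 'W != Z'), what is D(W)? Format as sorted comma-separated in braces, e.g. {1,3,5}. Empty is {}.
Answer: {3,5,6}

Derivation:
Constraint 1 (Z != W) on D(Z)={3,4,5,7} D(W)={3,5,6,7,8,9}: no change
Constraint 2 (W < Z) on D(W)={3,5,6,7,8,9} D(Z)={3,4,5,7}: W {3,5,6,7,8,9}->{3,5,6}; Z {3,4,5,7}->{4,5,7}
Constraint 3 (W != Z) on D(W)={3,5,6} D(Z)={4,5,7}: no change
So after constraint 3: D(W) = {3,5,6}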